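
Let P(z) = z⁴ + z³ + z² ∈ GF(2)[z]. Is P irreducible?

No

Check for roots in GF(2): P(0) = 0 → root; P(1) = 1.
P(0) = 0, so (z) divides P(z); P is reducible.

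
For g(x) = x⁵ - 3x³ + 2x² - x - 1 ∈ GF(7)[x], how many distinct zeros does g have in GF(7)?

Evaluate at each of the 7 elements of GF(7):
g(0) = 6; g(1) = 5; g(2) = 6; g(3) = 1; g(4) = 5; g(5) = 1; g(6) = 4.
No element is a root.

0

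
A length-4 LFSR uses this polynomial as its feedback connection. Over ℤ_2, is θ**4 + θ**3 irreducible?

No

Write P(θ) = θ**4 + θ**3.
Check for roots in ℤ_2: P(0) = 0 → root; P(1) = 0 → root.
P(0) = 0, so (θ) divides P(θ); P is reducible.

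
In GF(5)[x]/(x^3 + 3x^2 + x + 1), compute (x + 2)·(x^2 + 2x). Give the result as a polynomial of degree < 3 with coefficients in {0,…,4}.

x^2 + 3x + 4

Multiply in GF(5)[x]: (x + 2)·(x^2 + 2x) = x^3 + 4x^2 + 4x.
Reduce using x^3 ≡ 2x^2 + 4x + 4 (mod x^3 + 3x^2 + x + 1).
Reduced: x^2 + 3x + 4.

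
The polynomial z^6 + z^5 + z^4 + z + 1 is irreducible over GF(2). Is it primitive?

Write f(z) = z^6 + z^5 + z^4 + z + 1.
|GF(2^6)^×| = 2^6 − 1 = 63. Prime factorization: 63 = 3^2·7.
f is primitive ⇔ z has order 63 in GF(2)[z]/(f), i.e. z^(63/q) ≠ 1 for each prime q | 63.
z^(21) mod f = z^4 + z^3 + 1.
z^(9) mod f = z^5 + z^2 + z + 1.
None equal 1, so z has full order 63; f is primitive.

Yes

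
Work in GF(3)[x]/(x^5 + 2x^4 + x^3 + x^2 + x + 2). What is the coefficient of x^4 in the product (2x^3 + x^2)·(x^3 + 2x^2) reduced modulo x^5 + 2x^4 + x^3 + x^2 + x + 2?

Multiply in GF(3)[x]: (2x^3 + x^2)·(x^3 + 2x^2) = 2x^6 + 2x^5 + 2x^4.
Reduce using x^5 ≡ x^4 + 2x^3 + 2x^2 + 2x + 1 (mod x^5 + 2x^4 + x^3 + x^2 + x + 2).
Reduced: x^4 + x + 1.

1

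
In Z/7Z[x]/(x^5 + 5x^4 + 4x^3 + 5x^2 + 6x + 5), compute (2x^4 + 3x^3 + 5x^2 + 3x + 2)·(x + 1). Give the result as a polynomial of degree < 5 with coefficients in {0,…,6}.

2x^4 + 5x^2 + 6

Multiply in Z/7Z[x]: (2x^4 + 3x^3 + 5x^2 + 3x + 2)·(x + 1) = 2x^5 + 5x^4 + x^3 + x^2 + 5x + 2.
Reduce using x^5 ≡ 2x^4 + 3x^3 + 2x^2 + x + 2 (mod x^5 + 5x^4 + 4x^3 + 5x^2 + 6x + 5).
Reduced: 2x^4 + 5x^2 + 6.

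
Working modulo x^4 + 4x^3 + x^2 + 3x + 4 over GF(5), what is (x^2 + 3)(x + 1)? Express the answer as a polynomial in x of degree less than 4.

x^3 + x^2 + 3x + 3

Multiply in GF(5)[x]: (x^2 + 3)·(x + 1) = x^3 + x^2 + 3x + 3.
Reduced: x^3 + x^2 + 3x + 3.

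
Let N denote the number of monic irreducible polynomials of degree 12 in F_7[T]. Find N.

1153430600

The number of monic irreducibles of degree 12 over GF(7) is (1/12)·Σ_{d∣12} μ(12/d) 7^d.
Divisors of 12: 1, 2, 3, 4, 6, 12; μ(12/d) for each: 0, 1, 0, -1, -1, 1.
Σ = 7^2 − 7^4 − 7^6 + 7^12 = 13841167200.
N = 13841167200/12 = 1153430600.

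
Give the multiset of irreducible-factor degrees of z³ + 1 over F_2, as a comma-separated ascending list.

1, 2

Write h(z) = z³ + 1.
Roots in F_2: h(0) = 1; h(1) = 0 → root.
Linear factors from roots: (z + 1).
Complete factorization: h(z) = (z + 1)·(z² + z + 1).
Factor degrees with multiplicity: 1 + 2 = 3.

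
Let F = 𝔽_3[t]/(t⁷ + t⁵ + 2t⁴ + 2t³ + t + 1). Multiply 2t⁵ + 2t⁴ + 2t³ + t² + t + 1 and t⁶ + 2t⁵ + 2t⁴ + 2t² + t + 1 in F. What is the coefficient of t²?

0

Multiply in 𝔽_3[t]: (2t⁵ + 2t⁴ + 2t³ + t² + t + 1)·(t⁶ + 2t⁵ + 2t⁴ + 2t² + t + 1) = 2t¹¹ + t⁹ + 2t⁷ + 2t⁶ + 2t⁴ + 2t³ + t² + 2t + 1.
Reduce using t⁷ ≡ 2t⁵ + t⁴ + t³ + 2t + 2 (mod t⁷ + t⁵ + 2t⁴ + 2t³ + t + 1).
Reduced: 2t⁶ + t⁴ + 2t³ + t + 2.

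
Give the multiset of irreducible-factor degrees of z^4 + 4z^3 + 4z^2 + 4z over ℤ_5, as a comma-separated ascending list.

1, 3

Write h(z) = z^4 + 4z^3 + 4z^2 + 4z.
Roots in ℤ_5: h(0) = 0 → root; h(1) = 3; h(2) = 2; h(3) = 2; h(4) = 2.
Linear factors from roots: (z).
Complete factorization: h(z) = (z)·(z^3 + 4z^2 + 4z + 4).
Factor degrees with multiplicity: 1 + 3 = 4.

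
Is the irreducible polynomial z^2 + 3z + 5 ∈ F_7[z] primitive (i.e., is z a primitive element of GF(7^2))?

Write f(z) = z^2 + 3z + 5.
|GF(7^2)^×| = 7^2 − 1 = 48. Prime factorization: 48 = 2^4·3.
f is primitive ⇔ z has order 48 in GF(7)[z]/(f), i.e. z^(48/q) ≠ 1 for each prime q | 48.
z^(24) mod f = 6.
z^(16) mod f = 4.
None equal 1, so z has full order 48; f is primitive.

Yes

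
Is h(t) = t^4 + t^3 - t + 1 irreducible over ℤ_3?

Yes

Check for roots in ℤ_3: h(0) = 1; h(1) = 2; h(2) = 2.
No roots, so no linear factors.
Monic irreducibles of degree 2 over GF(3): t^2 + 1, t^2 + t - 1, t^2 - t - 1.
None of them divide h (all give nonzero remainder).
No irreducible factor of degree ≤ 2 exists, so h is irreducible over GF(3).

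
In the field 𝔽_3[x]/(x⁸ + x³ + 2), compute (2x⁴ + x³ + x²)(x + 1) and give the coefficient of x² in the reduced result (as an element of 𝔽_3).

Multiply in 𝔽_3[x]: (2x⁴ + x³ + x²)·(x + 1) = 2x⁵ + 2x³ + x².
Reduced: 2x⁵ + 2x³ + x².

1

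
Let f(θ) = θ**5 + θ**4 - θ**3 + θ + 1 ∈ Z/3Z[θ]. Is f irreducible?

Check for roots in Z/3Z: f(0) = 1; f(1) = 0 → root; f(2) = 1.
f(1) = 0, so (θ − 1) divides f(θ); f is reducible.

No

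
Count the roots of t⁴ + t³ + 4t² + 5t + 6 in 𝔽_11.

2

Write h(t) = t⁴ + t³ + 4t² + 5t + 6.
Evaluate at each of the 11 elements of 𝔽_11:
h(0) = 6; h(1) = 6; h(2) = 1; h(3) = 0 → root; h(4) = 3; h(5) = 1; h(6) = 9; h(7) = 0 → root; h(8) = 4; h(9) = 9; h(10) = 5.
Roots: {3, 7}.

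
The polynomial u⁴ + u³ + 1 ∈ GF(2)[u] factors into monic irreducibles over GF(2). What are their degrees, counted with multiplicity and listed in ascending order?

Write g(u) = u⁴ + u³ + 1.
Roots in GF(2): g(0) = 1; g(1) = 1.
Complete factorization: g(u) = (u⁴ + u³ + 1).
Factor degrees with multiplicity: 4 = 4.

4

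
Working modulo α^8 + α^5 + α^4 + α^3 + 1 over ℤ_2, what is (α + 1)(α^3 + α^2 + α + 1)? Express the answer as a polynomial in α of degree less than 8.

Multiply in ℤ_2[α]: (α + 1)·(α^3 + α^2 + α + 1) = α^4 + 1.
Reduced: α^4 + 1.

α^4 + 1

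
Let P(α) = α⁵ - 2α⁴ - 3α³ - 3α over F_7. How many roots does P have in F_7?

Evaluate at each of the 7 elements of F_7:
P(0) = 0 → root; P(1) = 0 → root; P(2) = 5; P(3) = 5; P(4) = 0 → root; P(5) = 1; P(6) = 3.
Roots: {0, 1, 4}.

3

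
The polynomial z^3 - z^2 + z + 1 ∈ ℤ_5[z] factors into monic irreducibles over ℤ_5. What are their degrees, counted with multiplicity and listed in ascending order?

3

Write f(z) = z^3 - z^2 + z + 1.
Roots in ℤ_5: f(0) = 1; f(1) = 2; f(2) = 2; f(3) = 2; f(4) = 3.
Complete factorization: f(z) = (z^3 - z^2 + z + 1).
Factor degrees with multiplicity: 3 = 3.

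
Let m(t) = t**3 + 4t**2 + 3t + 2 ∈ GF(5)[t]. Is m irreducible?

No

Check for roots in GF(5): m(0) = 2; m(1) = 0 → root; m(2) = 2; m(3) = 4; m(4) = 2.
m(1) = 0, so (t − 1) divides m(t); m is reducible.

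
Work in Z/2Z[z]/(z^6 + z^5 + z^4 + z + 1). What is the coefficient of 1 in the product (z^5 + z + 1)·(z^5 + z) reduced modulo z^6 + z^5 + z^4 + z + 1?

1

Multiply in Z/2Z[z]: (z^5 + z + 1)·(z^5 + z) = z^10 + z^5 + z^2 + z.
Reduce using z^6 ≡ z^5 + z^4 + z + 1 (mod z^6 + z^5 + z^4 + z + 1).
Reduced: z^4 + z^3 + z + 1.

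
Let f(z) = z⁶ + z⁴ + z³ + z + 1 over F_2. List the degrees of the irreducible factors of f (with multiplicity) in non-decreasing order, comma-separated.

6

Roots in F_2: f(0) = 1; f(1) = 1.
Complete factorization: f(z) = (z⁶ + z⁴ + z³ + z + 1).
Factor degrees with multiplicity: 6 = 6.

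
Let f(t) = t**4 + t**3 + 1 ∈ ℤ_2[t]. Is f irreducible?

Check for roots in ℤ_2: f(0) = 1; f(1) = 1.
No roots, so no linear factors.
Monic irreducibles of degree 2 over GF(2): t**2 + t + 1.
None of them divide f (all give nonzero remainder).
No irreducible factor of degree ≤ 2 exists, so f is irreducible over GF(2).

Yes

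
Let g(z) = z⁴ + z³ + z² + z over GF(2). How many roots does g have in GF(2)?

2

Evaluate at each of the 2 elements of GF(2):
g(0) = 0 → root; g(1) = 0 → root.
Roots: {0, 1}.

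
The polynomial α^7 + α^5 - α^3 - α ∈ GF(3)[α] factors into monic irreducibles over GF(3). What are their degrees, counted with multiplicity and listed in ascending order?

Write f(α) = α^7 + α^5 - α^3 - α.
Roots in GF(3): f(0) = 0 → root; f(1) = 0 → root; f(2) = 0 → root.
Linear factors from roots: (α), (α - 1), (α + 1).
Complete factorization: f(α) = (α)·(α + 1)·(α - 1)·(α^2 + 1)^2.
Factor degrees with multiplicity: 1 + 1 + 1 + 2 + 2 = 7.

1, 1, 1, 2, 2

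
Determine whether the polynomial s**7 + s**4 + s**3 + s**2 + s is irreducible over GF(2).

No

Write f(s) = s**7 + s**4 + s**3 + s**2 + s.
Check for roots in GF(2): f(0) = 0 → root; f(1) = 1.
f(0) = 0, so (s) divides f(s); f is reducible.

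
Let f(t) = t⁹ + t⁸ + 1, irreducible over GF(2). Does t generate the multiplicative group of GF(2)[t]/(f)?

|GF(2^9)^×| = 2^9 − 1 = 511. Prime factorization: 511 = 7·73.
f is primitive ⇔ t has order 511 in GF(2)[t]/(f), i.e. t^(511/q) ≠ 1 for each prime q | 511.
t^(73) mod f = 1
t^(7) mod f = t⁷.
Since t^(73) = 1, the order of t divides 73 < 511; not primitive.

No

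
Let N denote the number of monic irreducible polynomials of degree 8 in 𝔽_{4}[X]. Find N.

8160

x^(4^8) − x is the product of all monic irreducibles of degree dividing 8; Möbius inversion gives N = (1/8) Σ μ(8/d)·4^d.
Divisors of 8: 1, 2, 4, 8; μ(8/d) for each: 0, 0, -1, 1.
Σ = − 4^4 + 4^8 = 65280.
N = 65280/8 = 8160.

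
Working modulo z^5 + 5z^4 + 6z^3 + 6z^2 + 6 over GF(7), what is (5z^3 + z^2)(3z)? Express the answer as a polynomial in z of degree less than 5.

Multiply in GF(7)[z]: (5z^3 + z^2)·(3z) = z^4 + 3z^3.
Reduced: z^4 + 3z^3.

z^4 + 3z^3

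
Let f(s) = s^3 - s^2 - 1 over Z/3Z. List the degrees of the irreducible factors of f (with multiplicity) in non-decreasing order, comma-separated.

Roots in Z/3Z: f(0) = 2; f(1) = 2; f(2) = 0 → root.
Linear factors from roots: (s + 1).
Complete factorization: f(s) = (s + 1)·(s^2 + s - 1).
Factor degrees with multiplicity: 1 + 2 = 3.

1, 2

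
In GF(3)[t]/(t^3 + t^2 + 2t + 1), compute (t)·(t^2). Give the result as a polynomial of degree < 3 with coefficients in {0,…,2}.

2t^2 + t + 2

Multiply in GF(3)[t]: (t)·(t^2) = t^3.
Reduce using t^3 ≡ 2t^2 + t + 2 (mod t^3 + t^2 + 2t + 1).
Reduced: 2t^2 + t + 2.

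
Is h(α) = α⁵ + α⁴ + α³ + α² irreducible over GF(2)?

No

Check for roots in GF(2): h(0) = 0 → root; h(1) = 0 → root.
h(0) = 0, so (α) divides h(α); h is reducible.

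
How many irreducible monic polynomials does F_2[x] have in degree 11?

186

The number of monic irreducibles of degree 11 over GF(2) is (1/11)·Σ_{d∣11} μ(11/d) 2^d.
Divisors of 11: 1, 11; μ(11/d) for each: -1, 1.
Σ = − 2^1 + 2^11 = 2046.
N = 2046/11 = 186.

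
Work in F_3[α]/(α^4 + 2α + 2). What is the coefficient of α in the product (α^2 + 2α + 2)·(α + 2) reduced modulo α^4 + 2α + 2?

Multiply in F_3[α]: (α^2 + 2α + 2)·(α + 2) = α^3 + α^2 + 1.
Reduced: α^3 + α^2 + 1.

0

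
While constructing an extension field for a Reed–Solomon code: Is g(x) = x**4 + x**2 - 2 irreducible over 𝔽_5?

No

Check for roots in 𝔽_5: g(0) = 3; g(1) = 0 → root; g(2) = 3; g(3) = 3; g(4) = 0 → root.
g(1) = 0, so (x − 1) divides g(x); g is reducible.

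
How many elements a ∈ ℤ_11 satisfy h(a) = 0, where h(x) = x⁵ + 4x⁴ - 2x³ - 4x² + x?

Evaluate at each of the 11 elements of ℤ_11:
h(0) = 0 → root; h(1) = 0 → root; h(2) = 0 → root; h(3) = 7; h(4) = 1; h(5) = 0 → root; h(6) = 4; h(7) = 5; h(8) = 8; h(9) = 8; h(10) = 0 → root.
Roots: {0, 1, 2, 5, 10}.

5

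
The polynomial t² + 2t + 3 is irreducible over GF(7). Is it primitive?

Write f(t) = t² + 2t + 3.
|GF(7^2)^×| = 7^2 − 1 = 48. Prime factorization: 48 = 2^4·3.
f is primitive ⇔ t has order 48 in GF(7)[t]/(f), i.e. t^(48/q) ≠ 1 for each prime q | 48.
t^(24) mod f = 6.
t^(16) mod f = 2.
None equal 1, so t has full order 48; f is primitive.

Yes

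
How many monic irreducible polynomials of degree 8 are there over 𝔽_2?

30

By the necklace-counting formula, N_2(8) = (1/8) Σ_{d|8} μ(8/d)·2^d.
Divisors of 8: 1, 2, 4, 8; μ(8/d) for each: 0, 0, -1, 1.
Σ = − 2^4 + 2^8 = 240.
N = 240/8 = 30.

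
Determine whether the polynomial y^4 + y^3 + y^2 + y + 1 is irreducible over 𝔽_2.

Yes

Write g(y) = y^4 + y^3 + y^2 + y + 1.
Check for roots in 𝔽_2: g(0) = 1; g(1) = 1.
No roots, so no linear factors.
Monic irreducibles of degree 2 over GF(2): y^2 + y + 1.
None of them divide g (all give nonzero remainder).
No irreducible factor of degree ≤ 2 exists, so g is irreducible over GF(2).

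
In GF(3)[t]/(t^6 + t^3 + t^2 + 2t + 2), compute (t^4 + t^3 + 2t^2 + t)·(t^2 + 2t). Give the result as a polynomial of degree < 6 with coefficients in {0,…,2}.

t^4 + t^3 + t^2 + t + 1

Multiply in GF(3)[t]: (t^4 + t^3 + 2t^2 + t)·(t^2 + 2t) = t^6 + t^4 + 2t^3 + 2t^2.
Reduce using t^6 ≡ 2t^3 + 2t^2 + t + 1 (mod t^6 + t^3 + t^2 + 2t + 2).
Reduced: t^4 + t^3 + t^2 + t + 1.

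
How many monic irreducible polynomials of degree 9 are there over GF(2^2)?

Gauss's count: N_{4}(9) = (1/9) Σ_{d|9} μ(9/d)·4^d.
Divisors of 9: 1, 3, 9; μ(9/d) for each: 0, -1, 1.
Σ = − 4^3 + 4^9 = 262080.
N = 262080/9 = 29120.

29120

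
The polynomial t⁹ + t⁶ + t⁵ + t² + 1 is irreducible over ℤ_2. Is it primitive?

No

Write f(t) = t⁹ + t⁶ + t⁵ + t² + 1.
|GF(2^9)^×| = 2^9 − 1 = 511. Prime factorization: 511 = 7·73.
f is primitive ⇔ t has order 511 in GF(2)[t]/(f), i.e. t^(511/q) ≠ 1 for each prime q | 511.
t^(73) mod f = 1
t^(7) mod f = t⁷.
Since t^(73) = 1, the order of t divides 73 < 511; not primitive.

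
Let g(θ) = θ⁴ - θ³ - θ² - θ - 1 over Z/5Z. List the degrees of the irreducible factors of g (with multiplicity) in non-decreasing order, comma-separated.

Roots in Z/5Z: g(0) = 4; g(1) = 2; g(2) = 1; g(3) = 1; g(4) = 1.
Complete factorization: g(θ) = (θ⁴ - θ³ - θ² - θ - 1).
Factor degrees with multiplicity: 4 = 4.

4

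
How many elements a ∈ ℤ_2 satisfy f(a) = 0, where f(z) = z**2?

Evaluate at each of the 2 elements of ℤ_2:
f(0) = 0 → root; f(1) = 1.
Roots: {0}.

1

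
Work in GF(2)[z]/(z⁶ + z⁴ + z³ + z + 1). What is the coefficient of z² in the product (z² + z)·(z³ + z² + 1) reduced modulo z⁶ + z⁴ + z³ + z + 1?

Multiply in GF(2)[z]: (z² + z)·(z³ + z² + 1) = z⁵ + z³ + z² + z.
Reduced: z⁵ + z³ + z² + z.

1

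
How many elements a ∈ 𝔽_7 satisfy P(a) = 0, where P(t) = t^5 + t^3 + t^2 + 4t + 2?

1

Evaluate at each of the 7 elements of 𝔽_7:
P(0) = 2; P(1) = 2; P(2) = 5; P(3) = 6; P(4) = 2; P(5) = 0 → root; P(6) = 4.
Roots: {5}.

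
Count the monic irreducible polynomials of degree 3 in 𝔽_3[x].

Gauss's count: N_{3}(3) = (1/3) Σ_{d|3} μ(3/d)·3^d.
Divisors of 3: 1, 3; μ(3/d) for each: -1, 1.
Σ = − 3^1 + 3^3 = 24.
N = 24/3 = 8.

8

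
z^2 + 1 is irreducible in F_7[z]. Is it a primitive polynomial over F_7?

No

Write f(z) = z^2 + 1.
|GF(7^2)^×| = 7^2 − 1 = 48. Prime factorization: 48 = 2^4·3.
f is primitive ⇔ z has order 48 in GF(7)[z]/(f), i.e. z^(48/q) ≠ 1 for each prime q | 48.
z^(24) mod f = 1
z^(16) mod f = 1
Since z^(24) = 1, the order of z divides 24 < 48; not primitive.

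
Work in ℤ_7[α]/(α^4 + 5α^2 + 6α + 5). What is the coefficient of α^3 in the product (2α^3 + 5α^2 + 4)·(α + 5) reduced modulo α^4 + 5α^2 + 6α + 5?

Multiply in ℤ_7[α]: (2α^3 + 5α^2 + 4)·(α + 5) = 2α^4 + α^3 + 4α^2 + 4α + 6.
Reduce using α^4 ≡ 2α^2 + α + 2 (mod α^4 + 5α^2 + 6α + 5).
Reduced: α^3 + α^2 + 6α + 3.

1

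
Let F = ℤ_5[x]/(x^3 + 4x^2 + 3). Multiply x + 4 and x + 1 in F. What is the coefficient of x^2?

1

Multiply in ℤ_5[x]: (x + 4)·(x + 1) = x^2 + 4.
Reduced: x^2 + 4.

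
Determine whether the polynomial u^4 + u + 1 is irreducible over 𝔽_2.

Write f(u) = u^4 + u + 1.
Check for roots in 𝔽_2: f(0) = 1; f(1) = 1.
No roots, so no linear factors.
Monic irreducibles of degree 2 over GF(2): u^2 + u + 1.
None of them divide f (all give nonzero remainder).
No irreducible factor of degree ≤ 2 exists, so f is irreducible over GF(2).

Yes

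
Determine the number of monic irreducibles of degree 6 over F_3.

116

x^(3^6) − x is the product of all monic irreducibles of degree dividing 6; Möbius inversion gives N = (1/6) Σ μ(6/d)·3^d.
Divisors of 6: 1, 2, 3, 6; μ(6/d) for each: 1, -1, -1, 1.
Σ = 3^1 − 3^2 − 3^3 + 3^6 = 696.
N = 696/6 = 116.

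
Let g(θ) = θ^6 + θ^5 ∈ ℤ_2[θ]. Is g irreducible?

No

Check for roots in ℤ_2: g(0) = 0 → root; g(1) = 0 → root.
g(0) = 0, so (θ) divides g(θ); g is reducible.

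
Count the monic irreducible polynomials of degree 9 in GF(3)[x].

Gauss's count: N_{3}(9) = (1/9) Σ_{d|9} μ(9/d)·3^d.
Divisors of 9: 1, 3, 9; μ(9/d) for each: 0, -1, 1.
Σ = − 3^3 + 3^9 = 19656.
N = 19656/9 = 2184.

2184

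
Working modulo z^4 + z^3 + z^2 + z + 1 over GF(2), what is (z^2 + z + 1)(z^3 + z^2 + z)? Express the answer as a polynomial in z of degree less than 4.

Multiply in GF(2)[z]: (z^2 + z + 1)·(z^3 + z^2 + z) = z^5 + z^3 + z.
Reduce using z^4 ≡ z^3 + z^2 + z + 1 (mod z^4 + z^3 + z^2 + z + 1).
Reduced: z^3 + z + 1.

z^3 + z + 1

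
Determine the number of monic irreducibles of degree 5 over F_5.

x^(5^5) − x is the product of all monic irreducibles of degree dividing 5; Möbius inversion gives N = (1/5) Σ μ(5/d)·5^d.
Divisors of 5: 1, 5; μ(5/d) for each: -1, 1.
Σ = − 5^1 + 5^5 = 3120.
N = 3120/5 = 624.

624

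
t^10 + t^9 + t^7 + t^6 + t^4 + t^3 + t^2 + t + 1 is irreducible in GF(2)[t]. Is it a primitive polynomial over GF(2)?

Yes

Write f(t) = t^10 + t^9 + t^7 + t^6 + t^4 + t^3 + t^2 + t + 1.
|GF(2^10)^×| = 2^10 − 1 = 1023. Prime factorization: 1023 = 3·11·31.
f is primitive ⇔ t has order 1023 in GF(2)[t]/(f), i.e. t^(1023/q) ≠ 1 for each prime q | 1023.
t^(341) mod f = t^6 + t^3 + t^2 + 1.
t^(93) mod f = t^8 + t^6 + t^5 + t^3 + t + 1.
t^(33) mod f = t^8 + t^6 + t^5 + t^4 + t.
None equal 1, so t has full order 1023; f is primitive.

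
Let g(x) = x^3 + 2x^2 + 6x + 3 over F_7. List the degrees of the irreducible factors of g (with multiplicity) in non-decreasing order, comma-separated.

Complete factorization: g(x) = (x^3 + 2x^2 + 6x + 3).
Factor degrees with multiplicity: 3 = 3.

3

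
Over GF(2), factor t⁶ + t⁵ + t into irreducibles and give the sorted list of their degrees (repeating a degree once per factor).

Write f(t) = t⁶ + t⁵ + t.
Roots in GF(2): f(0) = 0 → root; f(1) = 1.
Linear factors from roots: (t).
Complete factorization: f(t) = (t)·(t² + t + 1)·(t³ + t + 1).
Factor degrees with multiplicity: 1 + 2 + 3 = 6.

1, 2, 3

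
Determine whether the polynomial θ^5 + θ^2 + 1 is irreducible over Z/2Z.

Write f(θ) = θ^5 + θ^2 + 1.
Check for roots in Z/2Z: f(0) = 1; f(1) = 1.
No roots, so no linear factors.
Monic irreducibles of degree 2 over GF(2): θ^2 + θ + 1.
None of them divide f (all give nonzero remainder).
No irreducible factor of degree ≤ 2 exists, so f is irreducible over GF(2).

Yes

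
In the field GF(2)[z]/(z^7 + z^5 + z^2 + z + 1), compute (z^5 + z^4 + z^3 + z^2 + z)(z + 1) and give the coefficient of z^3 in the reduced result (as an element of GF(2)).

Multiply in GF(2)[z]: (z^5 + z^4 + z^3 + z^2 + z)·(z + 1) = z^6 + z.
Reduced: z^6 + z.

0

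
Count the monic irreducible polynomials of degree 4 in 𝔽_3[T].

Gauss's count: N_{3}(4) = (1/4) Σ_{d|4} μ(4/d)·3^d.
Divisors of 4: 1, 2, 4; μ(4/d) for each: 0, -1, 1.
Σ = − 3^2 + 3^4 = 72.
N = 72/4 = 18.

18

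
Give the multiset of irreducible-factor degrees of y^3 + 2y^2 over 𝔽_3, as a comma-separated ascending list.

1, 1, 1

Write g(y) = y^3 + 2y^2.
Roots in 𝔽_3: g(0) = 0 → root; g(1) = 0 → root; g(2) = 1.
Linear factors from roots: (y), (y + 2).
Complete factorization: g(y) = (y + 2)·(y)^2.
Factor degrees with multiplicity: 1 + 1 + 1 = 3.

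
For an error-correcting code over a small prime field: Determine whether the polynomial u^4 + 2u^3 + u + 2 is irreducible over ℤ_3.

No

Write f(u) = u^4 + 2u^3 + u + 2.
Check for roots in ℤ_3: f(0) = 2; f(1) = 0 → root; f(2) = 0 → root.
f(1) = 0, so (u − 1) divides f(u); f is reducible.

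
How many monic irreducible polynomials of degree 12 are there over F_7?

1153430600

The number of monic irreducibles of degree 12 over GF(7) is (1/12)·Σ_{d∣12} μ(12/d) 7^d.
Divisors of 12: 1, 2, 3, 4, 6, 12; μ(12/d) for each: 0, 1, 0, -1, -1, 1.
Σ = 7^2 − 7^4 − 7^6 + 7^12 = 13841167200.
N = 13841167200/12 = 1153430600.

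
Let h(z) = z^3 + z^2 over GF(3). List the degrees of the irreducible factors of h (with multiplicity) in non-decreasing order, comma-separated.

Roots in GF(3): h(0) = 0 → root; h(1) = 2; h(2) = 0 → root.
Linear factors from roots: (z), (z + 1).
Complete factorization: h(z) = (z + 1)·(z)^2.
Factor degrees with multiplicity: 1 + 1 + 1 = 3.

1, 1, 1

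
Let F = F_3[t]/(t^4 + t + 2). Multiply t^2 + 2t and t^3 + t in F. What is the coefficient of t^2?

Multiply in F_3[t]: (t^2 + 2t)·(t^3 + t) = t^5 + 2t^4 + t^3 + 2t^2.
Reduce using t^4 ≡ 2t + 1 (mod t^4 + t + 2).
Reduced: t^3 + t^2 + 2t + 2.

1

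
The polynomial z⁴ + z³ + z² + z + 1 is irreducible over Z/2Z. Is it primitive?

No

Write f(z) = z⁴ + z³ + z² + z + 1.
|GF(2^4)^×| = 2^4 − 1 = 15. Prime factorization: 15 = 3·5.
f is primitive ⇔ z has order 15 in GF(2)[z]/(f), i.e. z^(15/q) ≠ 1 for each prime q | 15.
z^(5) mod f = 1
z^(3) mod f = z³.
Since z^(5) = 1, the order of z divides 5 < 15; not primitive.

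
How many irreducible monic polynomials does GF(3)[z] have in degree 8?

Gauss's count: N_{3}(8) = (1/8) Σ_{d|8} μ(8/d)·3^d.
Divisors of 8: 1, 2, 4, 8; μ(8/d) for each: 0, 0, -1, 1.
Σ = − 3^4 + 3^8 = 6480.
N = 6480/8 = 810.

810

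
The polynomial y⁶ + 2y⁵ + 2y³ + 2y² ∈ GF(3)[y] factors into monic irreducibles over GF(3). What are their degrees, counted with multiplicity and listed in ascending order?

Write g(y) = y⁶ + 2y⁵ + 2y³ + 2y².
Roots in GF(3): g(0) = 0 → root; g(1) = 1; g(2) = 2.
Linear factors from roots: (y).
Complete factorization: g(y) = (y)^2·(y² + 1)·(y² + 2y + 2).
Factor degrees with multiplicity: 1 + 1 + 2 + 2 = 6.

1, 1, 2, 2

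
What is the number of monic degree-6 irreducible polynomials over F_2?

9

By the necklace-counting formula, N_2(6) = (1/6) Σ_{d|6} μ(6/d)·2^d.
Divisors of 6: 1, 2, 3, 6; μ(6/d) for each: 1, -1, -1, 1.
Σ = 2^1 − 2^2 − 2^3 + 2^6 = 54.
N = 54/6 = 9.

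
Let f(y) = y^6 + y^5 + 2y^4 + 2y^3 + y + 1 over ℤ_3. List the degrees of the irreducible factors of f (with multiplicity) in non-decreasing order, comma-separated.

1, 2, 3

Roots in ℤ_3: f(0) = 1; f(1) = 2; f(2) = 0 → root.
Linear factors from roots: (y + 1).
Complete factorization: f(y) = (y + 1)·(y^2 + 2y + 2)·(y^3 + y^2 + y + 2).
Factor degrees with multiplicity: 1 + 2 + 3 = 6.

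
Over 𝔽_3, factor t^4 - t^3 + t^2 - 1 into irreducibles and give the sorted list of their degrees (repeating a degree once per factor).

Write g(t) = t^4 - t^3 + t^2 - 1.
Roots in 𝔽_3: g(0) = 2; g(1) = 0 → root; g(2) = 2.
Linear factors from roots: (t - 1).
Complete factorization: g(t) = (t - 1)^2·(t^2 + t - 1).
Factor degrees with multiplicity: 1 + 1 + 2 = 4.

1, 1, 2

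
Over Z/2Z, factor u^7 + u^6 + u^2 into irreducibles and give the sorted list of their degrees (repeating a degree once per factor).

Write g(u) = u^7 + u^6 + u^2.
Roots in Z/2Z: g(0) = 0 → root; g(1) = 1.
Linear factors from roots: (u).
Complete factorization: g(u) = (u)^2·(u^2 + u + 1)·(u^3 + u + 1).
Factor degrees with multiplicity: 1 + 1 + 2 + 3 = 7.

1, 1, 2, 3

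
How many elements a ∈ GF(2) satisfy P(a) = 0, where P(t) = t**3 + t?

Evaluate at each of the 2 elements of GF(2):
P(0) = 0 → root; P(1) = 0 → root.
Roots: {0, 1}.

2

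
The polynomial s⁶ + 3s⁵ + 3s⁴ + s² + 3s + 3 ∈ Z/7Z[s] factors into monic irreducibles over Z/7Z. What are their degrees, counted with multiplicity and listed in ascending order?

1, 1, 2, 2

Write h(s) = s⁶ + 3s⁵ + 3s⁴ + s² + 3s + 3.
Linear factors from roots: (s + 6), (s + 4).
Complete factorization: h(s) = (s + 4)·(s + 6)·(s² + 3s + 1)·(s² + 4s + 1).
Factor degrees with multiplicity: 1 + 1 + 2 + 2 = 6.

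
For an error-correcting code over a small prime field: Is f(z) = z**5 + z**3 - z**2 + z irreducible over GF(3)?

No

Check for roots in GF(3): f(0) = 0 → root; f(1) = 2; f(2) = 2.
f(0) = 0, so (z) divides f(z); f is reducible.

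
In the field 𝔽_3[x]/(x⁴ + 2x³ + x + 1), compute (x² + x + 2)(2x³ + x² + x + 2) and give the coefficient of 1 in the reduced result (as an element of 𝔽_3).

2

Multiply in 𝔽_3[x]: (x² + x + 2)·(2x³ + x² + x + 2) = 2x⁵ + 2x² + x + 1.
Reduce using x⁴ ≡ x³ + 2x + 2 (mod x⁴ + 2x³ + x + 1).
Reduced: 2x³ + 2.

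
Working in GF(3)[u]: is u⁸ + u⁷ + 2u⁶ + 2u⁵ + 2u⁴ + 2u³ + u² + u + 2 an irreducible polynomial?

Write g(u) = u⁸ + u⁷ + 2u⁶ + 2u⁵ + 2u⁴ + 2u³ + u² + u + 2.
Check for roots in GF(3): g(0) = 2; g(1) = 2; g(2) = 2.
No roots, so no linear factors.
Monic irreducibles of degree 2 over GF(3): u² + 1, u² + u + 2, u² + 2u + 2.
None of them divide g (all give nonzero remainder).
Degree-3 irreducible divisors: test the 8 monic irreducibles of degree 3 over GF(3).
None of them divide g (all give nonzero remainder).
Degree-4 irreducible divisors: test the 18 monic irreducibles of degree 4 over GF(3).
None of them divide g (all give nonzero remainder).
No irreducible factor of degree ≤ 4 exists, so g is irreducible over GF(3).

Yes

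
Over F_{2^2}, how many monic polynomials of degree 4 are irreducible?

x^(4^4) − x is the product of all monic irreducibles of degree dividing 4; Möbius inversion gives N = (1/4) Σ μ(4/d)·4^d.
Divisors of 4: 1, 2, 4; μ(4/d) for each: 0, -1, 1.
Σ = − 4^2 + 4^4 = 240.
N = 240/4 = 60.

60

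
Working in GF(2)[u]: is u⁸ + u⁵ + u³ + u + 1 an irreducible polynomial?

Yes

Write g(u) = u⁸ + u⁵ + u³ + u + 1.
Check for roots in GF(2): g(0) = 1; g(1) = 1.
No roots, so no linear factors.
Monic irreducibles of degree 2 over GF(2): u² + u + 1.
None of them divide g (all give nonzero remainder).
Monic irreducibles of degree 3 over GF(2): u³ + u + 1, u³ + u² + 1.
None of them divide g (all give nonzero remainder).
Monic irreducibles of degree 4 over GF(2): u⁴ + u + 1, u⁴ + u³ + 1, u⁴ + u³ + u² + u + 1.
None of them divide g (all give nonzero remainder).
No irreducible factor of degree ≤ 4 exists, so g is irreducible over GF(2).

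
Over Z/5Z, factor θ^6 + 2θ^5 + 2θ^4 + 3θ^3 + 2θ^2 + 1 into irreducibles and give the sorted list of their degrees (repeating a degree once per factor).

Write h(θ) = θ^6 + 2θ^5 + 2θ^4 + 3θ^3 + 2θ^2 + 1.
Roots in Z/5Z: h(0) = 1; h(1) = 1; h(2) = 3; h(3) = 2; h(4) = 1.
Complete factorization: h(θ) = (θ^6 + 2θ^5 + 2θ^4 + 3θ^3 + 2θ^2 + 1).
Factor degrees with multiplicity: 6 = 6.

6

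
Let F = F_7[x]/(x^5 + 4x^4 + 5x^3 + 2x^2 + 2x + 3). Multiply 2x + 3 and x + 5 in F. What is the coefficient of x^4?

0

Multiply in F_7[x]: (2x + 3)·(x + 5) = 2x^2 + 6x + 1.
Reduced: 2x^2 + 6x + 1.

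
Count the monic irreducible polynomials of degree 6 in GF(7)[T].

19544

Gauss's count: N_{7}(6) = (1/6) Σ_{d|6} μ(6/d)·7^d.
Divisors of 6: 1, 2, 3, 6; μ(6/d) for each: 1, -1, -1, 1.
Σ = 7^1 − 7^2 − 7^3 + 7^6 = 117264.
N = 117264/6 = 19544.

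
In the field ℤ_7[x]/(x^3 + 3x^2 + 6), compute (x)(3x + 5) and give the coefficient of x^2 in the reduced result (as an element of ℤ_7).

3

Multiply in ℤ_7[x]: (x)·(3x + 5) = 3x^2 + 5x.
Reduced: 3x^2 + 5x.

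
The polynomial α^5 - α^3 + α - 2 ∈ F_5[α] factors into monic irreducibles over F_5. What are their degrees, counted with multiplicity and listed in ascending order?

Write f(α) = α^5 - α^3 + α - 2.
Roots in F_5: f(0) = 3; f(1) = 4; f(2) = 4; f(3) = 2; f(4) = 2.
Complete factorization: f(α) = (α^2 - α + 1)·(α^3 + α^2 - α - 2).
Factor degrees with multiplicity: 2 + 3 = 5.

2, 3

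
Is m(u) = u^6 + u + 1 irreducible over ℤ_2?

Yes

Check for roots in ℤ_2: m(0) = 1; m(1) = 1.
No roots, so no linear factors.
Monic irreducibles of degree 2 over GF(2): u^2 + u + 1.
None of them divide m (all give nonzero remainder).
Monic irreducibles of degree 3 over GF(2): u^3 + u + 1, u^3 + u^2 + 1.
None of them divide m (all give nonzero remainder).
No irreducible factor of degree ≤ 3 exists, so m is irreducible over GF(2).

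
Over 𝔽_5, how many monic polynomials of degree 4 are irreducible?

Gauss's count: N_{5}(4) = (1/4) Σ_{d|4} μ(4/d)·5^d.
Divisors of 4: 1, 2, 4; μ(4/d) for each: 0, -1, 1.
Σ = − 5^2 + 5^4 = 600.
N = 600/4 = 150.

150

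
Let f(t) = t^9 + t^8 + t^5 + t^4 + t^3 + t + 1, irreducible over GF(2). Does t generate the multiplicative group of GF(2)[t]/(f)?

|GF(2^9)^×| = 2^9 − 1 = 511. Prime factorization: 511 = 7·73.
f is primitive ⇔ t has order 511 in GF(2)[t]/(f), i.e. t^(511/q) ≠ 1 for each prime q | 511.
t^(73) mod f = t^8 + t^7 + t^5 + t^3 + t^2.
t^(7) mod f = t^7.
None equal 1, so t has full order 511; f is primitive.

Yes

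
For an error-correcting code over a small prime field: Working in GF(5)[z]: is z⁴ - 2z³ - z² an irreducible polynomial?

Write h(z) = z⁴ - 2z³ - z².
Check for roots in GF(5): h(0) = 0 → root; h(1) = 3; h(2) = 1; h(3) = 3; h(4) = 2.
h(0) = 0, so (z) divides h(z); h is reducible.

No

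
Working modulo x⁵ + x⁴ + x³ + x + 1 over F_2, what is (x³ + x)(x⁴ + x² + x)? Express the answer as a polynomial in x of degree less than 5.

Multiply in F_2[x]: (x³ + x)·(x⁴ + x² + x) = x⁷ + x⁴ + x³ + x².
Reduce using x⁵ ≡ x⁴ + x³ + x + 1 (mod x⁵ + x⁴ + x³ + x + 1).
Reduced: x² + x.

x^2 + x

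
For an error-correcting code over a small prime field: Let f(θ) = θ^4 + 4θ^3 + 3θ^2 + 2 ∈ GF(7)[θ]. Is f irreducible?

Yes

Check for roots in GF(7): f(0) = 2; f(1) = 3; f(2) = 6; f(3) = 1; f(4) = 2; f(5) = 5; f(6) = 2.
No roots, so no linear factors.
Degree-2 irreducible divisors: test the 21 monic irreducibles of degree 2 over GF(7).
None of them divide f (all give nonzero remainder).
No irreducible factor of degree ≤ 2 exists, so f is irreducible over GF(7).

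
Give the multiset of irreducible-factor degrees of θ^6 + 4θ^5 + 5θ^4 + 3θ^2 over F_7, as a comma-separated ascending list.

1, 1, 1, 1, 2

Write f(θ) = θ^6 + 4θ^5 + 5θ^4 + 3θ^2.
Linear factors from roots: (θ), (θ + 3), (θ + 2).
Complete factorization: f(θ) = (θ + 2)·(θ + 3)·(θ)^2·(θ^2 + 6θ + 4).
Factor degrees with multiplicity: 1 + 1 + 1 + 1 + 2 = 6.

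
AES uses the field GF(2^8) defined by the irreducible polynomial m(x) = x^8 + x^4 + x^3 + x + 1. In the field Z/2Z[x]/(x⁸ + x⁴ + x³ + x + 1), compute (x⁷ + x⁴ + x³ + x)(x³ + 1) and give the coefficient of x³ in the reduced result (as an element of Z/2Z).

0

Multiply in Z/2Z[x]: (x⁷ + x⁴ + x³ + x)·(x³ + 1) = x¹⁰ + x⁶ + x³ + x.
Reduce using x⁸ ≡ x⁴ + x³ + x + 1 (mod x⁸ + x⁴ + x³ + x + 1).
Reduced: x⁵ + x² + x.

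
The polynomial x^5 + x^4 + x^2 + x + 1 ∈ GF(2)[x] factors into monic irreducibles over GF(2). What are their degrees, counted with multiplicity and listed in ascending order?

Write f(x) = x^5 + x^4 + x^2 + x + 1.
Roots in GF(2): f(0) = 1; f(1) = 1.
Complete factorization: f(x) = (x^5 + x^4 + x^2 + x + 1).
Factor degrees with multiplicity: 5 = 5.

5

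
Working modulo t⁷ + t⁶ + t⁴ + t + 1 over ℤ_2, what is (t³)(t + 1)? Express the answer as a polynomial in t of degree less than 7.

Multiply in ℤ_2[t]: (t³)·(t + 1) = t⁴ + t³.
Reduced: t⁴ + t³.

t^4 + t^3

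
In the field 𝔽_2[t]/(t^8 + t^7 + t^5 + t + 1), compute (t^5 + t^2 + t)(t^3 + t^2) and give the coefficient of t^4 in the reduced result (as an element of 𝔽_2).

0

Multiply in 𝔽_2[t]: (t^5 + t^2 + t)·(t^3 + t^2) = t^8 + t^7 + t^5 + t^3.
Reduce using t^8 ≡ t^7 + t^5 + t + 1 (mod t^8 + t^7 + t^5 + t + 1).
Reduced: t^3 + t + 1.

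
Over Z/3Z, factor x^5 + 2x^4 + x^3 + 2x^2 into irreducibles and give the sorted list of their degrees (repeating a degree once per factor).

Write f(x) = x^5 + 2x^4 + x^3 + 2x^2.
Roots in Z/3Z: f(0) = 0 → root; f(1) = 0 → root; f(2) = 2.
Linear factors from roots: (x), (x + 2).
Complete factorization: f(x) = (x + 2)·(x)^2·(x^2 + 1).
Factor degrees with multiplicity: 1 + 1 + 1 + 2 = 5.

1, 1, 1, 2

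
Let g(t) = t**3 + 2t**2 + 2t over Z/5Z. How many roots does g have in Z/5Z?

Evaluate at each of the 5 elements of Z/5Z:
g(0) = 0 → root; g(1) = 0 → root; g(2) = 0 → root; g(3) = 1; g(4) = 4.
Roots: {0, 1, 2}.

3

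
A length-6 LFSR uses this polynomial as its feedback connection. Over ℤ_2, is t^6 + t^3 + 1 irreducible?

Yes

Write h(t) = t^6 + t^3 + 1.
Check for roots in ℤ_2: h(0) = 1; h(1) = 1.
No roots, so no linear factors.
Monic irreducibles of degree 2 over GF(2): t^2 + t + 1.
None of them divide h (all give nonzero remainder).
Monic irreducibles of degree 3 over GF(2): t^3 + t + 1, t^3 + t^2 + 1.
None of them divide h (all give nonzero remainder).
No irreducible factor of degree ≤ 3 exists, so h is irreducible over GF(2).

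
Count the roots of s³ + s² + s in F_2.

Write g(s) = s³ + s² + s.
Evaluate at each of the 2 elements of F_2:
g(0) = 0 → root; g(1) = 1.
Roots: {0}.

1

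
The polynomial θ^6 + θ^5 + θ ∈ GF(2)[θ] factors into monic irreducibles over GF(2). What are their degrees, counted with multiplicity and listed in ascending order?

Write g(θ) = θ^6 + θ^5 + θ.
Roots in GF(2): g(0) = 0 → root; g(1) = 1.
Linear factors from roots: (θ).
Complete factorization: g(θ) = (θ)·(θ^2 + θ + 1)·(θ^3 + θ + 1).
Factor degrees with multiplicity: 1 + 2 + 3 = 6.

1, 2, 3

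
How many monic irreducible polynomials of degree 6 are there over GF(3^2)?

Gauss's count: N_{9}(6) = (1/6) Σ_{d|6} μ(6/d)·9^d.
Divisors of 6: 1, 2, 3, 6; μ(6/d) for each: 1, -1, -1, 1.
Σ = 9^1 − 9^2 − 9^3 + 9^6 = 530640.
N = 530640/6 = 88440.

88440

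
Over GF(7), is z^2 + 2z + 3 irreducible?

Write g(z) = z^2 + 2z + 3.
Check for roots in GF(7): g(0) = 3; g(1) = 6; g(2) = 4; g(3) = 4; g(4) = 6; g(5) = 3; g(6) = 2.
No roots. A degree-2 polynomial over a field with no linear factor is irreducible.

Yes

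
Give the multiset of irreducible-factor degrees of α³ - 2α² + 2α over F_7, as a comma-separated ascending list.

Write f(α) = α³ - 2α² + 2α.
Linear factors from roots: (α).
Complete factorization: f(α) = (α)·(α² - 2α + 2).
Factor degrees with multiplicity: 1 + 2 = 3.

1, 2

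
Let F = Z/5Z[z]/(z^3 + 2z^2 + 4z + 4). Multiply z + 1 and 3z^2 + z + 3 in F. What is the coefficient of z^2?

3

Multiply in Z/5Z[z]: (z + 1)·(3z^2 + z + 3) = 3z^3 + 4z^2 + 4z + 3.
Reduce using z^3 ≡ 3z^2 + z + 1 (mod z^3 + 2z^2 + 4z + 4).
Reduced: 3z^2 + 2z + 1.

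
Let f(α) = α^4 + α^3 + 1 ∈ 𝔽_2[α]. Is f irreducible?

Check for roots in 𝔽_2: f(0) = 1; f(1) = 1.
No roots, so no linear factors.
Monic irreducibles of degree 2 over GF(2): α^2 + α + 1.
None of them divide f (all give nonzero remainder).
No irreducible factor of degree ≤ 2 exists, so f is irreducible over GF(2).

Yes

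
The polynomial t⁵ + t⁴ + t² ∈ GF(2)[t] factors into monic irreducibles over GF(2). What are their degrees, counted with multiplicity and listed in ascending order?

1, 1, 3

Write f(t) = t⁵ + t⁴ + t².
Roots in GF(2): f(0) = 0 → root; f(1) = 1.
Linear factors from roots: (t).
Complete factorization: f(t) = (t)^2·(t³ + t² + 1).
Factor degrees with multiplicity: 1 + 1 + 3 = 5.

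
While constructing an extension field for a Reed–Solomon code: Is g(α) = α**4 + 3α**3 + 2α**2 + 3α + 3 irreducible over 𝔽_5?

Check for roots in 𝔽_5: g(0) = 3; g(1) = 2; g(2) = 2; g(3) = 2; g(4) = 0 → root.
g(4) = 0, so (α − 4) divides g(α); g is reducible.

No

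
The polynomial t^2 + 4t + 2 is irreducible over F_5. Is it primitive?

Yes

Write f(t) = t^2 + 4t + 2.
|GF(5^2)^×| = 5^2 − 1 = 24. Prime factorization: 24 = 2^3·3.
f is primitive ⇔ t has order 24 in GF(5)[t]/(f), i.e. t^(24/q) ≠ 1 for each prime q | 24.
t^(12) mod f = 4.
t^(8) mod f = 2t + 1.
None equal 1, so t has full order 24; f is primitive.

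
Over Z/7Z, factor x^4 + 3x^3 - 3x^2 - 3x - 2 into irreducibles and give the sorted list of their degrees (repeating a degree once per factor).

4

Write g(x) = x^4 + 3x^3 - 3x^2 - 3x - 2.
Complete factorization: g(x) = (x^4 + 3x^3 - 3x^2 - 3x - 2).
Factor degrees with multiplicity: 4 = 4.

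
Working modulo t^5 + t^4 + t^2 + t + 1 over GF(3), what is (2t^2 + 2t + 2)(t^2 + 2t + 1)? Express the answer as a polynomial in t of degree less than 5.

Multiply in GF(3)[t]: (2t^2 + 2t + 2)·(t^2 + 2t + 1) = 2t^4 + 2t^2 + 2.
Reduced: 2t^4 + 2t^2 + 2.

2t^4 + 2t^2 + 2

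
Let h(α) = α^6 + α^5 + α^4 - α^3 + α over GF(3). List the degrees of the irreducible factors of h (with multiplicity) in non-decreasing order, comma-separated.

Roots in GF(3): h(0) = 0 → root; h(1) = 0 → root; h(2) = 1.
Linear factors from roots: (α), (α - 1).
Complete factorization: h(α) = (α)·(α - 1)·(α^2 + 1)·(α^2 - α - 1).
Factor degrees with multiplicity: 1 + 1 + 2 + 2 = 6.

1, 1, 2, 2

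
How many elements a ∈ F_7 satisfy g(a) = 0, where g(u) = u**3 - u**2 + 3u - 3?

Evaluate at each of the 7 elements of F_7:
g(0) = 4; g(1) = 0 → root; g(2) = 0 → root; g(3) = 3; g(4) = 1; g(5) = 0 → root; g(6) = 6.
Roots: {1, 2, 5}.

3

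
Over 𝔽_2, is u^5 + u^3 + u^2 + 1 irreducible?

No

Write f(u) = u^5 + u^3 + u^2 + 1.
Check for roots in 𝔽_2: f(0) = 1; f(1) = 0 → root.
f(1) = 0, so (u − 1) divides f(u); f is reducible.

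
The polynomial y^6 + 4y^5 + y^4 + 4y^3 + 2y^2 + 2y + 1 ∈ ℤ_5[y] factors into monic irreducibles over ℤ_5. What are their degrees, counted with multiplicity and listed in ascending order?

1, 1, 1, 1, 2

Write h(y) = y^6 + 4y^5 + y^4 + 4y^3 + 2y^2 + 2y + 1.
Roots in ℤ_5: h(0) = 1; h(1) = 0 → root; h(2) = 3; h(3) = 0 → root; h(4) = 0 → root.
Linear factors from roots: (y + 4), (y + 2), (y + 1).
Complete factorization: h(y) = (y + 2)·(y + 4)·(y + 1)^2·(y^2 + y + 2).
Factor degrees with multiplicity: 1 + 1 + 1 + 1 + 2 = 6.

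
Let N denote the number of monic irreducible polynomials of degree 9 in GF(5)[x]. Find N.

x^(5^9) − x is the product of all monic irreducibles of degree dividing 9; Möbius inversion gives N = (1/9) Σ μ(9/d)·5^d.
Divisors of 9: 1, 3, 9; μ(9/d) for each: 0, -1, 1.
Σ = − 5^3 + 5^9 = 1953000.
N = 1953000/9 = 217000.

217000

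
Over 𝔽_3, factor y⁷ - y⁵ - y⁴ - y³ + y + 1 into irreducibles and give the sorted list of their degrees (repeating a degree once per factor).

1, 1, 2, 3

Write g(y) = y⁷ - y⁵ - y⁴ - y³ + y + 1.
Roots in 𝔽_3: g(0) = 1; g(1) = 0 → root; g(2) = 0 → root.
Linear factors from roots: (y - 1), (y + 1).
Complete factorization: g(y) = (y + 1)·(y - 1)·(y² + 1)·(y³ - y - 1).
Factor degrees with multiplicity: 1 + 1 + 2 + 3 = 7.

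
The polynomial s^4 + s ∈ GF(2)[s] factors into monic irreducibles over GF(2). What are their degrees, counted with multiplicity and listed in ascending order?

Write g(s) = s^4 + s.
Roots in GF(2): g(0) = 0 → root; g(1) = 0 → root.
Linear factors from roots: (s), (s + 1).
Complete factorization: g(s) = (s)·(s + 1)·(s^2 + s + 1).
Factor degrees with multiplicity: 1 + 1 + 2 = 4.

1, 1, 2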